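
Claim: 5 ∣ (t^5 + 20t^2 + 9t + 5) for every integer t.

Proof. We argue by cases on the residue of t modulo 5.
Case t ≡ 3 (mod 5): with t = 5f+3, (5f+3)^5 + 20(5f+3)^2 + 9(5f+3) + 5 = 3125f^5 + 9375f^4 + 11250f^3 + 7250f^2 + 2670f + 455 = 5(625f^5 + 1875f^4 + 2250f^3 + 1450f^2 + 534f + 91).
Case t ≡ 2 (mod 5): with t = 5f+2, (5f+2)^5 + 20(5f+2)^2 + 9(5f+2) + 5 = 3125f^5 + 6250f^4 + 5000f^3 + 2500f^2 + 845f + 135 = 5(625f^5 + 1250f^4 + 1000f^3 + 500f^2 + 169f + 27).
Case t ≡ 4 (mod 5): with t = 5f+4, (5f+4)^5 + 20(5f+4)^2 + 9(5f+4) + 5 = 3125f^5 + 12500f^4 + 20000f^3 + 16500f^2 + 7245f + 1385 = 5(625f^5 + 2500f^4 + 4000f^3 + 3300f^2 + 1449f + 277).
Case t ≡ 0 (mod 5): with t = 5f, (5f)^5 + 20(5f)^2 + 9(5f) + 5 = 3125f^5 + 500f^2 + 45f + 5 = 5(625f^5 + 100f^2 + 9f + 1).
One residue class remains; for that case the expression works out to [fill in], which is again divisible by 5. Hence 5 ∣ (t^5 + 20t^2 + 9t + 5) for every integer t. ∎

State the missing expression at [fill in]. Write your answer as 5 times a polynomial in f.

5(625f^5 + 625f^4 + 250f^3 + 150f^2 + 54f + 7)

The residues treated are {3, 2, 4, 0}, so the missing case is t ≡ 1 (mod 5); write t = 5f+1.
Then (5f+1)^5 + 20(5f+1)^2 + 9(5f+1) + 5 = 3125f^5 + 3125f^4 + 1250f^3 + 750f^2 + 270f + 35 = 5(625f^5 + 625f^4 + 250f^3 + 150f^2 + 54f + 7).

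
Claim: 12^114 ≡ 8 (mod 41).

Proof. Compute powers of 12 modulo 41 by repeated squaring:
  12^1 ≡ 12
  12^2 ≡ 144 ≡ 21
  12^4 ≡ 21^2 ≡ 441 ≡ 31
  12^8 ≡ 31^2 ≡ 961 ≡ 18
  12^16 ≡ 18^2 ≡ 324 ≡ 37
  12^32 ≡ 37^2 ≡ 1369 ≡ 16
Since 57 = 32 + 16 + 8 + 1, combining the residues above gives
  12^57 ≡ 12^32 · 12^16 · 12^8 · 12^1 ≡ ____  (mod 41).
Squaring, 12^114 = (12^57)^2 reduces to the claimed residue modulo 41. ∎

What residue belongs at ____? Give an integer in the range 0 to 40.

Multiply the listed residues: 16 · 37 · 18 · 12 = 592 → 10656 → 127872.
Reducing modulo 41: 127872 = 3118·41 + 34, so 12^57 ≡ 34.

34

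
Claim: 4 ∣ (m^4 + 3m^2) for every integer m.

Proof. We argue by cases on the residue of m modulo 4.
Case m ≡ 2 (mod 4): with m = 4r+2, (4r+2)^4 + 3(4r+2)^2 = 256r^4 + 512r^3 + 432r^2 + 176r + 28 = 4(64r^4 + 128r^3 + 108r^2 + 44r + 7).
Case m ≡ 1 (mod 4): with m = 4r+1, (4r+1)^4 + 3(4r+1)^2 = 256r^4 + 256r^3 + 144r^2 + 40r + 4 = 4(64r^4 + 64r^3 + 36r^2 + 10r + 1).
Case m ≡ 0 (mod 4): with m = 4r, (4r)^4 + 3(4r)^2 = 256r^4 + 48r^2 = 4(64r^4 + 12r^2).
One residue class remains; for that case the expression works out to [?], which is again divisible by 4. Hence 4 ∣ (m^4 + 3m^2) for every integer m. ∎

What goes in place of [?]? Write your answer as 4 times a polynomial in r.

Only m ≡ 3 (mod 4) is unaccounted for. Put m = 4r+3:
(4r+3)^4 + 3(4r+3)^2 expands to 256r^4 + 768r^3 + 912r^2 + 504r + 108,
and factoring out 4 leaves 4(64r^4 + 192r^3 + 228r^2 + 126r + 27).

4(64r^4 + 192r^3 + 228r^2 + 126r + 27)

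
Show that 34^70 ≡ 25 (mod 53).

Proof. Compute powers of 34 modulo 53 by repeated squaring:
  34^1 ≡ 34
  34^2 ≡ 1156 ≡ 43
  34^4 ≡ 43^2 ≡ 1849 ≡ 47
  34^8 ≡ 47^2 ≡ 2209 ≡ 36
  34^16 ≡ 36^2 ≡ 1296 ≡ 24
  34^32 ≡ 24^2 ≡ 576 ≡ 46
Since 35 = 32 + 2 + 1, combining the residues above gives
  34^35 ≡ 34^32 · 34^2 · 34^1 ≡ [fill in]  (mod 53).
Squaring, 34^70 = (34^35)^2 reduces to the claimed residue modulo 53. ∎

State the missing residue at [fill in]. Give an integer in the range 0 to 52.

48

Multiply the listed residues: 46 · 43 · 34 = 1978 → 67252.
Reducing modulo 53: 67252 = 1268·53 + 48, so 34^35 ≡ 48.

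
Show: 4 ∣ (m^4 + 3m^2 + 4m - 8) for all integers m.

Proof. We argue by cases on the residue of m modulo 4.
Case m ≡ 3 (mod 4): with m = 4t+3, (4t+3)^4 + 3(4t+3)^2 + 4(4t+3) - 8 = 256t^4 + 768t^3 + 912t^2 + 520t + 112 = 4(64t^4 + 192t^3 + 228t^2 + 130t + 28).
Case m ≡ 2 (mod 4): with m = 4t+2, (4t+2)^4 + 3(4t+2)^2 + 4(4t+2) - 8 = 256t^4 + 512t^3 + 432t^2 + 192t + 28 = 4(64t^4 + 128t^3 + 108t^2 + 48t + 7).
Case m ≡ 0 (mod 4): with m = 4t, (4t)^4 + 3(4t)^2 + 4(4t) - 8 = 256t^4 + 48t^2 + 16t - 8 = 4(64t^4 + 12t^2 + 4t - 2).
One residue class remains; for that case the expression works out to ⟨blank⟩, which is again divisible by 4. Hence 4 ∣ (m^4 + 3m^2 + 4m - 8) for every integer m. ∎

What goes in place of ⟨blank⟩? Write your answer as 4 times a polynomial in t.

4(64t^4 + 64t^3 + 36t^2 + 14t)

Only m ≡ 1 (mod 4) is unaccounted for. Put m = 4t+1:
(4t+1)^4 + 3(4t+1)^2 + 4(4t+1) - 8 expands to 256t^4 + 256t^3 + 144t^2 + 56t,
and factoring out 4 leaves 4(64t^4 + 64t^3 + 36t^2 + 14t).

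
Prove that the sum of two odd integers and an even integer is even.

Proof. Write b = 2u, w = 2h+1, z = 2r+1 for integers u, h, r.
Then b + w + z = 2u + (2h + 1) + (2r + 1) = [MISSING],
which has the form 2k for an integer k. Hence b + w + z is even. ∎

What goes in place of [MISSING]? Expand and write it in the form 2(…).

2u + (2h + 1) + (2r + 1) = 2h + 2r + 2u + 2
= 2(h + r + u + 1).
Since h + r + u + 1 is an integer, the sum is of the form 2k for an integer k.

2(h + r + u + 1)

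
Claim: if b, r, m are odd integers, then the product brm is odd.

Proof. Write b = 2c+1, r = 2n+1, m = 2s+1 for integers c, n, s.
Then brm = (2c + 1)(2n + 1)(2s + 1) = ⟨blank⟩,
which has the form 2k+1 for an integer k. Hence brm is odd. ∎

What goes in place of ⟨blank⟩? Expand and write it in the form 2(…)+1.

2(4cns + 2cn + 2cs + c + 2ns + n + s) + 1

Expanding: (2c + 1)(2n + 1)(2s + 1) = 8cns + 4cn + 4cs + 2c + 4ns + 2n + 2s + 1.
Every term except the constant is even, so this is 2(4cns + 2cn + 2cs + c + 2ns + n + s) + 1,
and 4cns + 2cn + 2cs + c + 2ns + n + s ∈ ℤ gives the required form.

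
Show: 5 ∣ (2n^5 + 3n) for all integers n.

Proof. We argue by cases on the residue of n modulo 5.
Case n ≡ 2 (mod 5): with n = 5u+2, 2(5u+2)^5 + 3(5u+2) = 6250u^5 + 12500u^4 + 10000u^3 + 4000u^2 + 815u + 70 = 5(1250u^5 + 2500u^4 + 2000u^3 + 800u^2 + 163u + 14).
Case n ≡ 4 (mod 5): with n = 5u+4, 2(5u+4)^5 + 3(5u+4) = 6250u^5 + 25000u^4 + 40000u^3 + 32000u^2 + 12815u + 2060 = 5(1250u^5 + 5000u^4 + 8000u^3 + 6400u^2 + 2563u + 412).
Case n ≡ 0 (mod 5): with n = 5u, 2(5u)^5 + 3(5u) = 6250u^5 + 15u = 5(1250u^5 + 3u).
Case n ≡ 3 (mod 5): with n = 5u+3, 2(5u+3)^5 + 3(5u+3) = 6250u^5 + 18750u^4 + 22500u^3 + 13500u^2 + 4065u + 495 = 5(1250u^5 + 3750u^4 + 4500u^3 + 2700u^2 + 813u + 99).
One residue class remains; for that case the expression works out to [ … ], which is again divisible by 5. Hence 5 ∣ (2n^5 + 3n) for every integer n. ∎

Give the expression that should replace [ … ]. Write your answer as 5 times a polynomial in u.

The residues treated are {2, 4, 0, 3}, so the missing case is n ≡ 1 (mod 5); write n = 5u+1.
Then 2(5u+1)^5 + 3(5u+1) = 6250u^5 + 6250u^4 + 2500u^3 + 500u^2 + 65u + 5 = 5(1250u^5 + 1250u^4 + 500u^3 + 100u^2 + 13u + 1).

5(1250u^5 + 1250u^4 + 500u^3 + 100u^2 + 13u + 1)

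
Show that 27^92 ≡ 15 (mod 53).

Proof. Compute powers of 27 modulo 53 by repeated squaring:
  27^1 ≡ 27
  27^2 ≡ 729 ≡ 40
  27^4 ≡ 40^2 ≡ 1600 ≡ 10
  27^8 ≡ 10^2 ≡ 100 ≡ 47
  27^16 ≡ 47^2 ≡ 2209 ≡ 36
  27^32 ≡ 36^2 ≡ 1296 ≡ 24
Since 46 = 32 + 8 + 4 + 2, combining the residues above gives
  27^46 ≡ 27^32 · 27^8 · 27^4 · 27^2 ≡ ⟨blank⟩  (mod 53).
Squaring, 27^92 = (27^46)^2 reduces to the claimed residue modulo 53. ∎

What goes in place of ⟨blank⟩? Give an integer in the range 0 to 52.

Multiply the listed residues: 24 · 47 · 10 · 40 = 1128 → 11280 → 451200.
Reducing modulo 53: 451200 = 8513·53 + 11, so 27^46 ≡ 11.

11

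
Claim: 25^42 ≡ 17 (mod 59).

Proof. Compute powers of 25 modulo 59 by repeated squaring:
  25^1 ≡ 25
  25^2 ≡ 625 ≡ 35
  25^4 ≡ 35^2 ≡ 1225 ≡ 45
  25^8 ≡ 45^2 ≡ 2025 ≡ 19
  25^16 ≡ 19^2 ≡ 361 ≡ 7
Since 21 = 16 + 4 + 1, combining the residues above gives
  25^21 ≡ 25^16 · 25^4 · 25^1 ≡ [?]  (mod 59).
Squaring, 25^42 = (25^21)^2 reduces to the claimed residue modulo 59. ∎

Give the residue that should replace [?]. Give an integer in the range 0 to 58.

28

Multiply the listed residues: 7 · 45 · 25 = 315 → 7875.
Reducing modulo 59: 7875 = 133·59 + 28, so 25^21 ≡ 28.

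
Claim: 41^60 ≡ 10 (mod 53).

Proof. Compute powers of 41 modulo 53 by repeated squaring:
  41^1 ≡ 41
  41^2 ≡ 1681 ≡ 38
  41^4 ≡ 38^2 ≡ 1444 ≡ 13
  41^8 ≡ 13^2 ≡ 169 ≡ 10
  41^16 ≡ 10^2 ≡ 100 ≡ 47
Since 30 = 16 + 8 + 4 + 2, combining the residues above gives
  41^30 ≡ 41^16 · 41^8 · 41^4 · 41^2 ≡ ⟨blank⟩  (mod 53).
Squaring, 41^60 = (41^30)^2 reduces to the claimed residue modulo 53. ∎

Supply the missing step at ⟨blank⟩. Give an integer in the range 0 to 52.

40

41^16 · 41^8 · 41^4 · 41^2 ≡ 47 · 10 · 13 · 38 = 232180.
232180 mod 53 = 40, so 41^30 ≡ 40 (mod 53).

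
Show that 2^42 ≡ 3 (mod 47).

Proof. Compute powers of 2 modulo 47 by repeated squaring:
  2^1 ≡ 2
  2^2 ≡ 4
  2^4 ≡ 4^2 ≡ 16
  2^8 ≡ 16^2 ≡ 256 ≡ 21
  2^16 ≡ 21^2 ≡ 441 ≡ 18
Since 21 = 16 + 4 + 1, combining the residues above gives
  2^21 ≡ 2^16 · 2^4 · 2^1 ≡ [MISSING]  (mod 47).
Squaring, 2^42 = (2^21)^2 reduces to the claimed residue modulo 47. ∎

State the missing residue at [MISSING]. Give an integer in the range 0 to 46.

2^16 · 2^4 · 2^1 ≡ 18 · 16 · 2 = 576.
576 mod 47 = 12, so 2^21 ≡ 12 (mod 47).

12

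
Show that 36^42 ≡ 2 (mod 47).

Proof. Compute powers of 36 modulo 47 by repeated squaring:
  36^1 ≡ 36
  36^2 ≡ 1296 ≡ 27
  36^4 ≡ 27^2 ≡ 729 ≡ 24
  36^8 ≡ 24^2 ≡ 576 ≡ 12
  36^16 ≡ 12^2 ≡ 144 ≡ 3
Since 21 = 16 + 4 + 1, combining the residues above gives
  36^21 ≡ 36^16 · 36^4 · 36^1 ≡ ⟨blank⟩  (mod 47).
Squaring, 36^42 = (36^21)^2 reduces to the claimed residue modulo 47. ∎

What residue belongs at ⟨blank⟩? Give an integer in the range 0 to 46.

7

Multiply the listed residues: 3 · 24 · 36 = 72 → 2592.
Reducing modulo 47: 2592 = 55·47 + 7, so 36^21 ≡ 7.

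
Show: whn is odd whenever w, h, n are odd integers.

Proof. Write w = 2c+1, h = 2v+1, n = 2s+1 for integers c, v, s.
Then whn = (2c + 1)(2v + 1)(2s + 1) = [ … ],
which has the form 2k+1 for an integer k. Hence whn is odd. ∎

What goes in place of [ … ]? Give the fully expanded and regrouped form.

2(4csv + 2cs + 2cv + c + 2sv + s + v) + 1

(2c + 1)(2v + 1)(2s + 1) = 8csv + 4cs + 4cv + 2c + 4sv + 2s + 2v + 1
= 2(4csv + 2cs + 2cv + c + 2sv + s + v) + 1.
Since 4csv + 2cs + 2cv + c + 2sv + s + v is an integer, the product is of the form 2k+1 for an integer k.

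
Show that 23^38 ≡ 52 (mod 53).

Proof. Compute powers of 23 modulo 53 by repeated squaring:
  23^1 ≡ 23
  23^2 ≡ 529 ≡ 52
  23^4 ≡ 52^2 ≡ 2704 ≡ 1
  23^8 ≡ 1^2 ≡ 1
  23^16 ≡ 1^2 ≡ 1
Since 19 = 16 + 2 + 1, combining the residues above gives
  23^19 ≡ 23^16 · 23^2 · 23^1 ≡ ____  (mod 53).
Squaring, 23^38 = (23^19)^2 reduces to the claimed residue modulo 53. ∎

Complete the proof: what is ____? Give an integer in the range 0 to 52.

30

Multiply the listed residues: 1 · 52 · 23 = 52 → 1196.
Reducing modulo 53: 1196 = 22·53 + 30, so 23^19 ≡ 30.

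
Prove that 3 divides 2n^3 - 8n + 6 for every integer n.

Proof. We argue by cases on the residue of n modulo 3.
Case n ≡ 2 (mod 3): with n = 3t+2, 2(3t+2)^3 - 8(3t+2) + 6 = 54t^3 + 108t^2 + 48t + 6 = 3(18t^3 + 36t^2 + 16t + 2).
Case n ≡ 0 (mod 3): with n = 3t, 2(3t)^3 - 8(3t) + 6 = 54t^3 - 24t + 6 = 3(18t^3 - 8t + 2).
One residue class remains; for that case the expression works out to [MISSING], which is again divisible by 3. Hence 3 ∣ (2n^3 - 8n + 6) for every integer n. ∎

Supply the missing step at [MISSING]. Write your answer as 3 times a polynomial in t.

The residues treated are {2, 0}, so the missing case is n ≡ 1 (mod 3); write n = 3t+1.
Then 2(3t+1)^3 - 8(3t+1) + 6 = 54t^3 + 54t^2 - 6t = 3(18t^3 + 18t^2 - 2t).

3(18t^3 + 18t^2 - 2t)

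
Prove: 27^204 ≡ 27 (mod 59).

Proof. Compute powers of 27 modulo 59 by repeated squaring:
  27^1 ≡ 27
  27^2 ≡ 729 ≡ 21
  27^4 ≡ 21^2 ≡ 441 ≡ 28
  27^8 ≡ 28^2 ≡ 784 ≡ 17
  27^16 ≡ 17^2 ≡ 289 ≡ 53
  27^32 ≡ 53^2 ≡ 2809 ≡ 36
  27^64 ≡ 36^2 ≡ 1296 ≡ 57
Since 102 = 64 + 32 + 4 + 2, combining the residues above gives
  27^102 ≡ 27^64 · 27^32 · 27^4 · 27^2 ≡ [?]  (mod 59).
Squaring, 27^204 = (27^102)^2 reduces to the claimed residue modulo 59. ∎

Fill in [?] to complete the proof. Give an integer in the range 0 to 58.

26

27^64 · 27^32 · 27^4 · 27^2 ≡ 57 · 36 · 28 · 21 = 1206576.
1206576 mod 59 = 26, so 27^102 ≡ 26 (mod 59).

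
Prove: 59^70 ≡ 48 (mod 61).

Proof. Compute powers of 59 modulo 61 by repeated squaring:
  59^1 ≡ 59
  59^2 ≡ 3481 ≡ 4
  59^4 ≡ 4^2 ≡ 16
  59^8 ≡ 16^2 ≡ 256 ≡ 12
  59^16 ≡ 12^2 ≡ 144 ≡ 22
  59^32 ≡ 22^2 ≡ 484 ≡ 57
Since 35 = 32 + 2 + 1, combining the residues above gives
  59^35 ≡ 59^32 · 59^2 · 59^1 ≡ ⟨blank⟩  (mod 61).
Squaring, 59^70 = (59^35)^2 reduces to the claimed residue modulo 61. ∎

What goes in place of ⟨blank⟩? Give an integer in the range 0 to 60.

32

Multiply the listed residues: 57 · 4 · 59 = 228 → 13452.
Reducing modulo 61: 13452 = 220·61 + 32, so 59^35 ≡ 32.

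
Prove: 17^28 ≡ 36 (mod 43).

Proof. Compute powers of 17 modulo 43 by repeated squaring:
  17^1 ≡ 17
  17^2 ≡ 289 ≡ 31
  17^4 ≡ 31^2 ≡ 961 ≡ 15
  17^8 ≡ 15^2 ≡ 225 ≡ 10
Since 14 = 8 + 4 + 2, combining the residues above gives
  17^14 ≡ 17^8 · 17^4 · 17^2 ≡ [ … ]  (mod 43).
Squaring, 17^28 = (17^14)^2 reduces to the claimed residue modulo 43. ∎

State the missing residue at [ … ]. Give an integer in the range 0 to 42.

6

17^8 · 17^4 · 17^2 ≡ 10 · 15 · 31 = 4650.
4650 mod 43 = 6, so 17^14 ≡ 6 (mod 43).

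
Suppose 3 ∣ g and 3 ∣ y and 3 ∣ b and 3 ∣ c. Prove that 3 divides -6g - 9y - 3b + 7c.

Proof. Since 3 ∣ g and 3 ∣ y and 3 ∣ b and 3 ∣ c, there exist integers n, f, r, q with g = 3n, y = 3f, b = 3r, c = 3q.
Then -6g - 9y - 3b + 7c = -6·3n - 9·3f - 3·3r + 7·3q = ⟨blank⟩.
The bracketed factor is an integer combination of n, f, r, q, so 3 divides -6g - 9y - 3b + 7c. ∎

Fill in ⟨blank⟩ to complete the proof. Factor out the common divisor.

3(-9f - 6n + 7q - 3r)

Each term has a factor of 3: -6·3n - 9·3f - 3·3r + 7·3q = 3·(-9f - 6n + 7q - 3r).
Since -9f - 6n + 7q - 3r is an integer, 3 ∣ (-6g - 9y - 3b + 7c).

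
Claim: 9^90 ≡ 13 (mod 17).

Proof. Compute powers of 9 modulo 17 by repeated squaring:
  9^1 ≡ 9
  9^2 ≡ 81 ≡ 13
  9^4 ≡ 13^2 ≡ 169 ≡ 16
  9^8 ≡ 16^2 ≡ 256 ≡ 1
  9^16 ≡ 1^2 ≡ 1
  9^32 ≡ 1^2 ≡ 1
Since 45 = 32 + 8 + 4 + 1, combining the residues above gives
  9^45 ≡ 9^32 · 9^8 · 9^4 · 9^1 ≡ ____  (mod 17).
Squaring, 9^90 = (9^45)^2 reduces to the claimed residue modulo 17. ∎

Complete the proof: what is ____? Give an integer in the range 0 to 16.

8

Multiply the listed residues: 1 · 1 · 16 · 9 = 1 → 16 → 144.
Reducing modulo 17: 144 = 8·17 + 8, so 9^45 ≡ 8.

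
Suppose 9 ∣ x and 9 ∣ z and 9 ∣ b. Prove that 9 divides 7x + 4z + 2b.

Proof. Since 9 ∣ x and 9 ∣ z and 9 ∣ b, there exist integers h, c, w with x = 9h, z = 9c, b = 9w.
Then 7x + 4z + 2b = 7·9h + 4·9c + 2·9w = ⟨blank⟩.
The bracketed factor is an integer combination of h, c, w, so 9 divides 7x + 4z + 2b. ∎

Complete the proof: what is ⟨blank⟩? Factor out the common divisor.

9(4c + 7h + 2w)

Pull the common 9 out of every term: 7·9h + 4·9c + 2·9w = 9(4c + 7h + 2w).
4c + 7h + 2w is an integer, which exhibits the divisibility.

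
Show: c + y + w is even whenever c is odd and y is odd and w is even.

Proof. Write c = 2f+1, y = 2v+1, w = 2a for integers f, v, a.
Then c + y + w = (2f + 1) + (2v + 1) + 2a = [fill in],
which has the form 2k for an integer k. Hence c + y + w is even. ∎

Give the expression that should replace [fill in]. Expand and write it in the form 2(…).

(2f + 1) + (2v + 1) + 2a = 2a + 2f + 2v + 2
= 2(a + f + v + 1).
Since a + f + v + 1 is an integer, the sum is of the form 2k for an integer k.

2(a + f + v + 1)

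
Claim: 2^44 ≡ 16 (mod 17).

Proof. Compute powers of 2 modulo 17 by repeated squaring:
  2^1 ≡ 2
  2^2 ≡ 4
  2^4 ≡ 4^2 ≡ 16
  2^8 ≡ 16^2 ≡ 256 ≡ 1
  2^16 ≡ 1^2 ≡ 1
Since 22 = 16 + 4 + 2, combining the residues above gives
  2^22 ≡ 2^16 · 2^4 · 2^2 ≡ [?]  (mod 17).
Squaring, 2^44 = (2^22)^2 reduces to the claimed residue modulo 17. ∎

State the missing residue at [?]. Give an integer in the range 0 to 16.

Multiply the listed residues: 1 · 16 · 4 = 16 → 64.
Reducing modulo 17: 64 = 3·17 + 13, so 2^22 ≡ 13.

13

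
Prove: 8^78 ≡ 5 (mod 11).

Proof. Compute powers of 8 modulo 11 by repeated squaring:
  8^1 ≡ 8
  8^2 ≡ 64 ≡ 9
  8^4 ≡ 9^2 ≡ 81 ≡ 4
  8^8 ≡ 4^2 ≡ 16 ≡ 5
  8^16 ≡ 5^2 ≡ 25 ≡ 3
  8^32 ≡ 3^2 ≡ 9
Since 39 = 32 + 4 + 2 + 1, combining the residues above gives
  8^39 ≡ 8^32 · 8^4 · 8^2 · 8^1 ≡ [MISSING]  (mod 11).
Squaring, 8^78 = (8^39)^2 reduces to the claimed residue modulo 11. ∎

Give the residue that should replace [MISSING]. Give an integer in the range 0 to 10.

7

8^32 · 8^4 · 8^2 · 8^1 ≡ 9 · 4 · 9 · 8 = 2592.
2592 mod 11 = 7, so 8^39 ≡ 7 (mod 11).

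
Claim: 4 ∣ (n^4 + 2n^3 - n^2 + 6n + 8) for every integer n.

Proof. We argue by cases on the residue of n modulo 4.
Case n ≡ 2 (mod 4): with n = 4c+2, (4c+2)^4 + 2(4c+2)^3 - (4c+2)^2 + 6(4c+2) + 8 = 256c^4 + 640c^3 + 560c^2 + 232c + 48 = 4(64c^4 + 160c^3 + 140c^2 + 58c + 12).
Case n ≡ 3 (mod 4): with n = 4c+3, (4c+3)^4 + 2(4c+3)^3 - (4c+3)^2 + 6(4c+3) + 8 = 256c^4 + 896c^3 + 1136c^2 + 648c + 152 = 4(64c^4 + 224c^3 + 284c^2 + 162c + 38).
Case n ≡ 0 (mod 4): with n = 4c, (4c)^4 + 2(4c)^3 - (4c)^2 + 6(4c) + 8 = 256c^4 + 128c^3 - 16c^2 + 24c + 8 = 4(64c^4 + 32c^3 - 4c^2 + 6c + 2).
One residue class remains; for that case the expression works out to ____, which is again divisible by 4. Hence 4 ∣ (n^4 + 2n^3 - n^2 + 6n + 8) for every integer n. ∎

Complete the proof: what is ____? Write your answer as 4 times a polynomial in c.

Only n ≡ 1 (mod 4) is unaccounted for. Put n = 4c+1:
(4c+1)^4 + 2(4c+1)^3 - (4c+1)^2 + 6(4c+1) + 8 expands to 256c^4 + 384c^3 + 176c^2 + 56c + 16,
and factoring out 4 leaves 4(64c^4 + 96c^3 + 44c^2 + 14c + 4).

4(64c^4 + 96c^3 + 44c^2 + 14c + 4)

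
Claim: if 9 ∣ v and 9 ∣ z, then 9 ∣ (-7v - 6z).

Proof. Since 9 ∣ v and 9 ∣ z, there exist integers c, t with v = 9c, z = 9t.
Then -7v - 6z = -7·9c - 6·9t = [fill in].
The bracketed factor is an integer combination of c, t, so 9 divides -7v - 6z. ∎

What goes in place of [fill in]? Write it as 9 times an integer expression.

9(-7c - 6t)

Each term has a factor of 9: -7·9c - 6·9t = 9·(-7c - 6t).
Since -7c - 6t is an integer, 9 ∣ (-7v - 6z).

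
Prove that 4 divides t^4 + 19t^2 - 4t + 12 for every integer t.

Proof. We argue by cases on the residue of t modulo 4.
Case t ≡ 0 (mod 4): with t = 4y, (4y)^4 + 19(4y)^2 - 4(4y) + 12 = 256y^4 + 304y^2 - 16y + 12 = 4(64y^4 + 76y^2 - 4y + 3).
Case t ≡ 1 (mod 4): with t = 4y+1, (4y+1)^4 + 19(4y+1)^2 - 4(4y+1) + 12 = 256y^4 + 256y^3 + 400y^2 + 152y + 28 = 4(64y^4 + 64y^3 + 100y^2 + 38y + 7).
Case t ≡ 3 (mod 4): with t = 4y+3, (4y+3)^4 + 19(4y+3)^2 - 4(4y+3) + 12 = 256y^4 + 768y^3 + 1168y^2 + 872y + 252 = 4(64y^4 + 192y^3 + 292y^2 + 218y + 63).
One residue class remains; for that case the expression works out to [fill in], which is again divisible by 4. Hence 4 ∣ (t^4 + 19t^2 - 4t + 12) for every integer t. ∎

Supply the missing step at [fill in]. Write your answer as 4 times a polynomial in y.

Only t ≡ 2 (mod 4) is unaccounted for. Put t = 4y+2:
(4y+2)^4 + 19(4y+2)^2 - 4(4y+2) + 12 expands to 256y^4 + 512y^3 + 688y^2 + 416y + 96,
and factoring out 4 leaves 4(64y^4 + 128y^3 + 172y^2 + 104y + 24).

4(64y^4 + 128y^3 + 172y^2 + 104y + 24)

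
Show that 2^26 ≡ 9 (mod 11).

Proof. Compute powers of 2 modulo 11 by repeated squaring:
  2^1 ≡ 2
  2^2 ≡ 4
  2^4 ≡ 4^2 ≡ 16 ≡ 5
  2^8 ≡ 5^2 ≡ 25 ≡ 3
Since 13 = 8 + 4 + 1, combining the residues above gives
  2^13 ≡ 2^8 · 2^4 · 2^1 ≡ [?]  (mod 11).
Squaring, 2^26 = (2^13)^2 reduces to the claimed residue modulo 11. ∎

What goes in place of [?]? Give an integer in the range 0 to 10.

8

2^8 · 2^4 · 2^1 ≡ 3 · 5 · 2 = 30.
30 mod 11 = 8, so 2^13 ≡ 8 (mod 11).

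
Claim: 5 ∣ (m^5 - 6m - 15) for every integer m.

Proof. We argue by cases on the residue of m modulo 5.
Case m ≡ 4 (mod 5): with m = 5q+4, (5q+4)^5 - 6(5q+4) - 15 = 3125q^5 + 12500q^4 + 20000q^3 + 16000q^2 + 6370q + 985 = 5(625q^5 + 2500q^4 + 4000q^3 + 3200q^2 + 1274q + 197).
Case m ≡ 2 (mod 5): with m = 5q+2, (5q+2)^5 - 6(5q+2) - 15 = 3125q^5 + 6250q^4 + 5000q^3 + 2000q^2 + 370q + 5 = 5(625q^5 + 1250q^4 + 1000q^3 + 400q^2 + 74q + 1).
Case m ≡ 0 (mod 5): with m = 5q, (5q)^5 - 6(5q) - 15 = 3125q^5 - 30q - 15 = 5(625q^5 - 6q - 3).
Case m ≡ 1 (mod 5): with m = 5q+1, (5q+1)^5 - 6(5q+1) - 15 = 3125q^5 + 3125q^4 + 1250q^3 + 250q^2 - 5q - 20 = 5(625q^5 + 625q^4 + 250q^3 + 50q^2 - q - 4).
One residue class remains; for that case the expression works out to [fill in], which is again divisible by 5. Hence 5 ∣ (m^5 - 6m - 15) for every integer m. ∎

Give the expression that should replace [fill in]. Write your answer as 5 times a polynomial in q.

5(625q^5 + 1875q^4 + 2250q^3 + 1350q^2 + 399q + 42)

Only m ≡ 3 (mod 5) is unaccounted for. Put m = 5q+3:
(5q+3)^5 - 6(5q+3) - 15 expands to 3125q^5 + 9375q^4 + 11250q^3 + 6750q^2 + 1995q + 210,
and factoring out 5 leaves 5(625q^5 + 1875q^4 + 2250q^3 + 1350q^2 + 399q + 42).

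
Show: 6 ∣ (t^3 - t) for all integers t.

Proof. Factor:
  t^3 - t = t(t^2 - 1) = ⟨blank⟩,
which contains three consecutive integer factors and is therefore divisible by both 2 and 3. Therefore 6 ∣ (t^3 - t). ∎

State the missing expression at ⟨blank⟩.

t(t^2 - 1) = t(t - 1)(t + 1) = (t - 1)t(t + 1).
These three factors are consecutive integers, so their product is divisible by 6.

(t - 1)t(t + 1)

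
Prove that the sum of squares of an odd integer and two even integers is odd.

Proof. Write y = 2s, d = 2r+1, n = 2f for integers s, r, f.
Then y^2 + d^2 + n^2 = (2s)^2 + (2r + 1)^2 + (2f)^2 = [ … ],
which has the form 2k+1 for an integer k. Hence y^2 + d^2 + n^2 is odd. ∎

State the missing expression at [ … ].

2(2f^2 + 2r^2 + 2r + 2s^2) + 1

Expanding: (2s)^2 + (2r + 1)^2 + (2f)^2 = 4f^2 + 4r^2 + 4r + 4s^2 + 1.
Every term except the constant is even, so this is 2(2f^2 + 2r^2 + 2r + 2s^2) + 1,
and 2f^2 + 2r^2 + 2r + 2s^2 ∈ ℤ gives the required form.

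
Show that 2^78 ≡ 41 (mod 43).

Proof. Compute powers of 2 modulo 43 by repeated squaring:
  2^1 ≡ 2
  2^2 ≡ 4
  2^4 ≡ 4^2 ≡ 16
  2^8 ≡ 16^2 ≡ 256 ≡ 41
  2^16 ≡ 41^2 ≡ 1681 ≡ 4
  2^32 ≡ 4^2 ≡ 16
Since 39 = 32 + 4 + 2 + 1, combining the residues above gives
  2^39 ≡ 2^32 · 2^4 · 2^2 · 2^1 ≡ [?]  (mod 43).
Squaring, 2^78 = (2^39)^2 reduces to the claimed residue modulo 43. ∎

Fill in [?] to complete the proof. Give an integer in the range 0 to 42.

27

Multiply the listed residues: 16 · 16 · 4 · 2 = 256 → 1024 → 2048.
Reducing modulo 43: 2048 = 47·43 + 27, so 2^39 ≡ 27.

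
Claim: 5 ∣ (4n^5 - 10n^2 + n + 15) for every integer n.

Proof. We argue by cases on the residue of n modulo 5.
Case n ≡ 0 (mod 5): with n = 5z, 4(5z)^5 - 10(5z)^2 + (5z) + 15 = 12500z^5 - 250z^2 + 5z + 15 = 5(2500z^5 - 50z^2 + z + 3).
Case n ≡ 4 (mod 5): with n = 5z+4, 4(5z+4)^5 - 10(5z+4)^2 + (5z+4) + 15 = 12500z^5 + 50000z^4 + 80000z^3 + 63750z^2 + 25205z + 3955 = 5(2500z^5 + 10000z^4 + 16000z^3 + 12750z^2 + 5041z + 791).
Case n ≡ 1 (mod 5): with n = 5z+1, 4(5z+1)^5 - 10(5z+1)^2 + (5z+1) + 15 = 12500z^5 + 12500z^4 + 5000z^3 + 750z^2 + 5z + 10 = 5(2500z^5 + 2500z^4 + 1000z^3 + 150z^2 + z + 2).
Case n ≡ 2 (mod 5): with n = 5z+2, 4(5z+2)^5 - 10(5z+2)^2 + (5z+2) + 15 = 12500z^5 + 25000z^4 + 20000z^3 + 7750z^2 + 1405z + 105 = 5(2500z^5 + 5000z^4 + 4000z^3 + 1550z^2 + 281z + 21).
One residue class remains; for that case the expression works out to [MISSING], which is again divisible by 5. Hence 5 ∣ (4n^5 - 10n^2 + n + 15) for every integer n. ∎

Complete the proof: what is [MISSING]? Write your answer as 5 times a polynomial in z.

The residues treated are {0, 4, 1, 2}, so the missing case is n ≡ 3 (mod 5); write n = 5z+3.
Then 4(5z+3)^5 - 10(5z+3)^2 + (5z+3) + 15 = 12500z^5 + 37500z^4 + 45000z^3 + 26750z^2 + 7805z + 900 = 5(2500z^5 + 7500z^4 + 9000z^3 + 5350z^2 + 1561z + 180).

5(2500z^5 + 7500z^4 + 9000z^3 + 5350z^2 + 1561z + 180)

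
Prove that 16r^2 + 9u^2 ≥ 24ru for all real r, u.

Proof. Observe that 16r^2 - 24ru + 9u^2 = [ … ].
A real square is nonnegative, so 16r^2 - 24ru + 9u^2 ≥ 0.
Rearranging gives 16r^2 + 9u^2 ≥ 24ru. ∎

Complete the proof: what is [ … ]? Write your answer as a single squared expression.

16r^2 - 24ru + 9u^2 is a perfect-square trinomial: the outer terms are (4r)^2 and (3u)^2, and the cross term is -2·4r·3u.
So 16r^2 - 24ru + 9u^2 = (4r - 3u)^2 ≥ 0.

(4r - 3u)^2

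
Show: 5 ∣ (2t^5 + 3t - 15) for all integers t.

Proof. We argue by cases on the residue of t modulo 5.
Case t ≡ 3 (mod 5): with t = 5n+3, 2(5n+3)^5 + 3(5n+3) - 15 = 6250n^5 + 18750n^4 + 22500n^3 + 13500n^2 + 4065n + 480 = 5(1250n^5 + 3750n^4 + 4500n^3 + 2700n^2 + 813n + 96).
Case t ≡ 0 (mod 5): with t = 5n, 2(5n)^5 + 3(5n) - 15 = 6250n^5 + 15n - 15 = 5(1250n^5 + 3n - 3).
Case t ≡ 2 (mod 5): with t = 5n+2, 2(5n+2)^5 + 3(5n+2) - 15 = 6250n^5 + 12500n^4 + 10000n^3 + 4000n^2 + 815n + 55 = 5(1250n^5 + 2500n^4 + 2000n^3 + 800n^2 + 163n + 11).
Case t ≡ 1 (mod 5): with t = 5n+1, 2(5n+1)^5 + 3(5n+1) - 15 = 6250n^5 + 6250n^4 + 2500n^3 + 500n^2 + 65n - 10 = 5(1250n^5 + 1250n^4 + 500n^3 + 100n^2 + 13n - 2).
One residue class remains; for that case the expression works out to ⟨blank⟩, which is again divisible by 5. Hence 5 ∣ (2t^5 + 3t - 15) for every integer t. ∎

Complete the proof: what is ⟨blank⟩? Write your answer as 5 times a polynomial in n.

5(1250n^5 + 5000n^4 + 8000n^3 + 6400n^2 + 2563n + 409)

Only t ≡ 4 (mod 5) is unaccounted for. Put t = 5n+4:
2(5n+4)^5 + 3(5n+4) - 15 expands to 6250n^5 + 25000n^4 + 40000n^3 + 32000n^2 + 12815n + 2045,
and factoring out 5 leaves 5(1250n^5 + 5000n^4 + 8000n^3 + 6400n^2 + 2563n + 409).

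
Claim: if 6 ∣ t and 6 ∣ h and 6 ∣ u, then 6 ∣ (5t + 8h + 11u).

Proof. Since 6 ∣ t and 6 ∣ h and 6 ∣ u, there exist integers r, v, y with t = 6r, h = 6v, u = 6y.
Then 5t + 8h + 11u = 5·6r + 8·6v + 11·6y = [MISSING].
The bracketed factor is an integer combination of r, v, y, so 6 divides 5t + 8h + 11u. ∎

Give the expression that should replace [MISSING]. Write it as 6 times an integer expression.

6(5r + 8v + 11y)

Each term has a factor of 6: 5·6r + 8·6v + 11·6y = 6·(5r + 8v + 11y).
Since 5r + 8v + 11y is an integer, 6 ∣ (5t + 8h + 11u).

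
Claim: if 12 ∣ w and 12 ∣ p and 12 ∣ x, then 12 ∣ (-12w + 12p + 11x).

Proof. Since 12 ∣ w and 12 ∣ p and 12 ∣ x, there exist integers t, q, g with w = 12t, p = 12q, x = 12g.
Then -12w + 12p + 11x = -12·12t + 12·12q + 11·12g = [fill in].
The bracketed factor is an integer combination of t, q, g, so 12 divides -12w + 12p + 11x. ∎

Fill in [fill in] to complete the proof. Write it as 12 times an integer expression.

12(11g + 12q - 12t)

Each term has a factor of 12: -12·12t + 12·12q + 11·12g = 12·(11g + 12q - 12t).
Since 11g + 12q - 12t is an integer, 12 ∣ (-12w + 12p + 11x).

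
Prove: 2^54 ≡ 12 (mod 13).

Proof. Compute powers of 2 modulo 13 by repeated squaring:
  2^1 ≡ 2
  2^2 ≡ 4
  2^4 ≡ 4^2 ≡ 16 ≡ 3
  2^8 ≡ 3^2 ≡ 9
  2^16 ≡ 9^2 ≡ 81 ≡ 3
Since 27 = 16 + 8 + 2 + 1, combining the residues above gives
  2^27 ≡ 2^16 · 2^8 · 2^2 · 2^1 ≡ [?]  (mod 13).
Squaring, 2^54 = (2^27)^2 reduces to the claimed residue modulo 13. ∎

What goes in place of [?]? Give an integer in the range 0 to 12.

8

2^16 · 2^8 · 2^2 · 2^1 ≡ 3 · 9 · 4 · 2 = 216.
216 mod 13 = 8, so 2^27 ≡ 8 (mod 13).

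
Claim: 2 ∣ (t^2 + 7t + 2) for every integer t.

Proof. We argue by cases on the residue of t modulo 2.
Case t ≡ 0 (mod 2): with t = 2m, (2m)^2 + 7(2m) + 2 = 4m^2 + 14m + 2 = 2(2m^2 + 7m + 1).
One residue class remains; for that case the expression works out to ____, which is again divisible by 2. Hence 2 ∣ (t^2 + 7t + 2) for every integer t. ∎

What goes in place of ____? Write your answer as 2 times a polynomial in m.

2(2m^2 + 9m + 5)

The residues treated are {0}, so the missing case is t ≡ 1 (mod 2); write t = 2m+1.
Then (2m+1)^2 + 7(2m+1) + 2 = 4m^2 + 18m + 10 = 2(2m^2 + 9m + 5).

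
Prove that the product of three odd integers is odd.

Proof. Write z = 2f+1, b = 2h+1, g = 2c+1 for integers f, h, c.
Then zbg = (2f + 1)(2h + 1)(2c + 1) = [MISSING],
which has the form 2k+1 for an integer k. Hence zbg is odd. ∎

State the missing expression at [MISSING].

2(4cfh + 2cf + 2ch + c + 2fh + f + h) + 1

Expanding: (2f + 1)(2h + 1)(2c + 1) = 8cfh + 4cf + 4ch + 2c + 4fh + 2f + 2h + 1.
Every term except the constant is even, so this is 2(4cfh + 2cf + 2ch + c + 2fh + f + h) + 1,
and 4cfh + 2cf + 2ch + c + 2fh + f + h ∈ ℤ gives the required form.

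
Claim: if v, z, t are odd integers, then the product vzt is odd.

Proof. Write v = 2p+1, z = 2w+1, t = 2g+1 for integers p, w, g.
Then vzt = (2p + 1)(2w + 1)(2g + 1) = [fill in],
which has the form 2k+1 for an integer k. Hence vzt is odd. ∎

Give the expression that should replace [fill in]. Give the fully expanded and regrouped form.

2(4gpw + 2gp + 2gw + g + 2pw + p + w) + 1

(2p + 1)(2w + 1)(2g + 1) = 8gpw + 4gp + 4gw + 2g + 4pw + 2p + 2w + 1
= 2(4gpw + 2gp + 2gw + g + 2pw + p + w) + 1.
Since 4gpw + 2gp + 2gw + g + 2pw + p + w is an integer, the product is of the form 2k+1 for an integer k.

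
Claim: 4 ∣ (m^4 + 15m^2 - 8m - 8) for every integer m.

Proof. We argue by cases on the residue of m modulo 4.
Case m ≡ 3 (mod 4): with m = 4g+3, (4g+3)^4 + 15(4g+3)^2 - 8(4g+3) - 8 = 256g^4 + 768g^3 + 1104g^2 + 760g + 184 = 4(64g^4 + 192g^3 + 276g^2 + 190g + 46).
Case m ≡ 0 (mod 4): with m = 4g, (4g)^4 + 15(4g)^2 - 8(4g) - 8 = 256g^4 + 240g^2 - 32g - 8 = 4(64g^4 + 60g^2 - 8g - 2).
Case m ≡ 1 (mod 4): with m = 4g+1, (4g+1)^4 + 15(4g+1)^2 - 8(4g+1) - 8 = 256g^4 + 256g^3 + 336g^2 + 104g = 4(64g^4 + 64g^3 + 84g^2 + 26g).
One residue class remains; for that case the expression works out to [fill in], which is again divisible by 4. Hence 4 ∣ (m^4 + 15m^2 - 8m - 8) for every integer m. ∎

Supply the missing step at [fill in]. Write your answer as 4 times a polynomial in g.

4(64g^4 + 128g^3 + 156g^2 + 84g + 13)

The residues treated are {3, 0, 1}, so the missing case is m ≡ 2 (mod 4); write m = 4g+2.
Then (4g+2)^4 + 15(4g+2)^2 - 8(4g+2) - 8 = 256g^4 + 512g^3 + 624g^2 + 336g + 52 = 4(64g^4 + 128g^3 + 156g^2 + 84g + 13).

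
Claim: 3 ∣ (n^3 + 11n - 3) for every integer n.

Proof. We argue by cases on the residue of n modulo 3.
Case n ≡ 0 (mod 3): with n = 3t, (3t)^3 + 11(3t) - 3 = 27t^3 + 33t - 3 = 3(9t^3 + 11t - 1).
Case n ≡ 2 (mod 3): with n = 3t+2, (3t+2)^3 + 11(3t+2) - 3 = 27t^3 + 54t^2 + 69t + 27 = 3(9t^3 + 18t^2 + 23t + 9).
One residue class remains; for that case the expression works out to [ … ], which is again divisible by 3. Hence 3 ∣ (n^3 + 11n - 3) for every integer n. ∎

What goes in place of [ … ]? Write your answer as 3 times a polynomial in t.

The residues treated are {0, 2}, so the missing case is n ≡ 1 (mod 3); write n = 3t+1.
Then (3t+1)^3 + 11(3t+1) - 3 = 27t^3 + 27t^2 + 42t + 9 = 3(9t^3 + 9t^2 + 14t + 3).

3(9t^3 + 9t^2 + 14t + 3)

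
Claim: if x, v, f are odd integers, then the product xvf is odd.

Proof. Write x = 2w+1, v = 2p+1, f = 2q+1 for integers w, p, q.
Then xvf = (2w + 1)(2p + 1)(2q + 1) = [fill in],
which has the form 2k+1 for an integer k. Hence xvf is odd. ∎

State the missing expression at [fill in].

Expanding: (2w + 1)(2p + 1)(2q + 1) = 8pqw + 4pq + 4pw + 2p + 4qw + 2q + 2w + 1.
Every term except the constant is even, so this is 2(4pqw + 2pq + 2pw + p + 2qw + q + w) + 1,
and 4pqw + 2pq + 2pw + p + 2qw + q + w ∈ ℤ gives the required form.

2(4pqw + 2pq + 2pw + p + 2qw + q + w) + 1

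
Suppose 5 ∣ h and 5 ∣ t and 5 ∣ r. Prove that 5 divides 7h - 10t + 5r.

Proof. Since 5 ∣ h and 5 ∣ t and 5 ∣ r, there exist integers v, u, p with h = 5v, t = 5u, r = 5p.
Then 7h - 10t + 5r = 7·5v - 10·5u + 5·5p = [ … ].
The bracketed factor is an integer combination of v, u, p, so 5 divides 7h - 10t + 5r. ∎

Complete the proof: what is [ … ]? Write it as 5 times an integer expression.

Each term has a factor of 5: 7·5v - 10·5u + 5·5p = 5·(5p - 10u + 7v).
Since 5p - 10u + 7v is an integer, 5 ∣ (7h - 10t + 5r).

5(5p - 10u + 7v)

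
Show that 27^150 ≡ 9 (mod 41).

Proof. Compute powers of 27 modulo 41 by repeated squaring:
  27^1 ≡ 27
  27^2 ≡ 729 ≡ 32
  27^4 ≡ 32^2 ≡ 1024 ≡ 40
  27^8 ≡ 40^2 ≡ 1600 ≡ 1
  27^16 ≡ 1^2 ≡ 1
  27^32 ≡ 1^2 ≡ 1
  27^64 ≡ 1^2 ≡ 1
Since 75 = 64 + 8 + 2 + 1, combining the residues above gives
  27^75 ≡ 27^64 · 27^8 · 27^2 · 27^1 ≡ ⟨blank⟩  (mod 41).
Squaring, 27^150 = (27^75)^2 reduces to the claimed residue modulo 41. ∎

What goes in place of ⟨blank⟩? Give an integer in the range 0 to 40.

3

27^64 · 27^8 · 27^2 · 27^1 ≡ 1 · 1 · 32 · 27 = 864.
864 mod 41 = 3, so 27^75 ≡ 3 (mod 41).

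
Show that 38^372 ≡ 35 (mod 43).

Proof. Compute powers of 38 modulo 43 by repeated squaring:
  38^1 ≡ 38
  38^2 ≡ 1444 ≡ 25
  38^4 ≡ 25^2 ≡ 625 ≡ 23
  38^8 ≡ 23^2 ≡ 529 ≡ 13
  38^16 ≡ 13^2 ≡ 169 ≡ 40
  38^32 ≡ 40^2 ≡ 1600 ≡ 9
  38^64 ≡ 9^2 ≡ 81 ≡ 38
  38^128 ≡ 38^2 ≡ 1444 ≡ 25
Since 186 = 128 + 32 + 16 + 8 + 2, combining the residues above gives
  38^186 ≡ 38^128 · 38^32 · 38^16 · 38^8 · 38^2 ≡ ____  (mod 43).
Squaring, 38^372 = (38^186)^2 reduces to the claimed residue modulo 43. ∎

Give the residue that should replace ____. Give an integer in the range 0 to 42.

Multiply the listed residues: 25 · 9 · 40 · 13 · 25 = 225 → 9000 → 117000 → 2925000.
Reducing modulo 43: 2925000 = 68023·43 + 11, so 38^186 ≡ 11.

11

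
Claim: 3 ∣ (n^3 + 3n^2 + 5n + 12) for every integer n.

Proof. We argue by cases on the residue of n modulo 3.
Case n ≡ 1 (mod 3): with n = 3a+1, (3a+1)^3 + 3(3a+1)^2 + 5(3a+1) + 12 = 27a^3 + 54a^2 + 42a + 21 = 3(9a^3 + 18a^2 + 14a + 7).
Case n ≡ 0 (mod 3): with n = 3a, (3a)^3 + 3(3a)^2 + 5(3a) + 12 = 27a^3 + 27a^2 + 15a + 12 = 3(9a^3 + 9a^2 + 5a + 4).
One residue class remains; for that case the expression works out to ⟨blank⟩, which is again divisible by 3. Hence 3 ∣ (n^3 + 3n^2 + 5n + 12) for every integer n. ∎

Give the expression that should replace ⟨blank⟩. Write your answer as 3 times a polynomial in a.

The residues treated are {1, 0}, so the missing case is n ≡ 2 (mod 3); write n = 3a+2.
Then (3a+2)^3 + 3(3a+2)^2 + 5(3a+2) + 12 = 27a^3 + 81a^2 + 87a + 42 = 3(9a^3 + 27a^2 + 29a + 14).

3(9a^3 + 27a^2 + 29a + 14)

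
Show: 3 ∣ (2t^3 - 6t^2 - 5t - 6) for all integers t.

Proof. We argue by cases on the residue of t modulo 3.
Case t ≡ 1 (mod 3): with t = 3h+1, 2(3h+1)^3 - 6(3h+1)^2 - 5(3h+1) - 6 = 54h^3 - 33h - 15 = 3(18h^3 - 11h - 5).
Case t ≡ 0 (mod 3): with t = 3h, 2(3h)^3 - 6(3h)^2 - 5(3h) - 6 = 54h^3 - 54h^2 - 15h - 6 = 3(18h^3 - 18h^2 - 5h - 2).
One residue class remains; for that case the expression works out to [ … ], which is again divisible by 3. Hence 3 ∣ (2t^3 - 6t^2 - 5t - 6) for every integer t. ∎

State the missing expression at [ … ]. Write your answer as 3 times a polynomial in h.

3(18h^3 + 18h^2 - 5h - 8)

Only t ≡ 2 (mod 3) is unaccounted for. Put t = 3h+2:
2(3h+2)^3 - 6(3h+2)^2 - 5(3h+2) - 6 expands to 54h^3 + 54h^2 - 15h - 24,
and factoring out 3 leaves 3(18h^3 + 18h^2 - 5h - 8).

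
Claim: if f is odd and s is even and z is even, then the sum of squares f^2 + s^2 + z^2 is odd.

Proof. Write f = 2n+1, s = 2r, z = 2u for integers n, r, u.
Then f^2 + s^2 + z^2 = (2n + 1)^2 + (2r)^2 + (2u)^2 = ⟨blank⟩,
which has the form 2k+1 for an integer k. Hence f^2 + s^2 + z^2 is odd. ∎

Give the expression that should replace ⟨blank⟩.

2(2n^2 + 2n + 2r^2 + 2u^2) + 1

Expanding: (2n + 1)^2 + (2r)^2 + (2u)^2 = 4n^2 + 4n + 4r^2 + 4u^2 + 1.
Every term except the constant is even, so this is 2(2n^2 + 2n + 2r^2 + 2u^2) + 1,
and 2n^2 + 2n + 2r^2 + 2u^2 ∈ ℤ gives the required form.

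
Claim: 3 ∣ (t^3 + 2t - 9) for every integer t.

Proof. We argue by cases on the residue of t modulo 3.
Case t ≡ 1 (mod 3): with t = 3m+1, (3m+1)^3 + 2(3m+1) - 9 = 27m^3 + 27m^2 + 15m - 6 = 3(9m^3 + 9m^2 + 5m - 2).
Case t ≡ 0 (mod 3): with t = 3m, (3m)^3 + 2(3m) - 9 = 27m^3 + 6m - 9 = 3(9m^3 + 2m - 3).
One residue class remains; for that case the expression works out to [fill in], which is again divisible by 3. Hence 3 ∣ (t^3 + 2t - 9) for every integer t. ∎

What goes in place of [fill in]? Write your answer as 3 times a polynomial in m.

The residues treated are {1, 0}, so the missing case is t ≡ 2 (mod 3); write t = 3m+2.
Then (3m+2)^3 + 2(3m+2) - 9 = 27m^3 + 54m^2 + 42m + 3 = 3(9m^3 + 18m^2 + 14m + 1).

3(9m^3 + 18m^2 + 14m + 1)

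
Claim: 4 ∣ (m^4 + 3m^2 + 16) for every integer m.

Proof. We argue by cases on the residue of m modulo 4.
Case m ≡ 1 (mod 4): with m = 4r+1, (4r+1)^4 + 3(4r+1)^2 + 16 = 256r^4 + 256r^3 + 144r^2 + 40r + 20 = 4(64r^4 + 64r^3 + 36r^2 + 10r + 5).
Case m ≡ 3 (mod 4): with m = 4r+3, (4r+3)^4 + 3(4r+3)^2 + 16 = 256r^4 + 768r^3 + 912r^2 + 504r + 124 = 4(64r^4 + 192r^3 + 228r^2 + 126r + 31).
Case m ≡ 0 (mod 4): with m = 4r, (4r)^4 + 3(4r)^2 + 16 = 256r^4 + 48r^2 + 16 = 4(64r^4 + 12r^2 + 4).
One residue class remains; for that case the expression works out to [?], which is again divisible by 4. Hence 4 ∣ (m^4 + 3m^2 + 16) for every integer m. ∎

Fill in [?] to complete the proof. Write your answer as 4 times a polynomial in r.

4(64r^4 + 128r^3 + 108r^2 + 44r + 11)

Only m ≡ 2 (mod 4) is unaccounted for. Put m = 4r+2:
(4r+2)^4 + 3(4r+2)^2 + 16 expands to 256r^4 + 512r^3 + 432r^2 + 176r + 44,
and factoring out 4 leaves 4(64r^4 + 128r^3 + 108r^2 + 44r + 11).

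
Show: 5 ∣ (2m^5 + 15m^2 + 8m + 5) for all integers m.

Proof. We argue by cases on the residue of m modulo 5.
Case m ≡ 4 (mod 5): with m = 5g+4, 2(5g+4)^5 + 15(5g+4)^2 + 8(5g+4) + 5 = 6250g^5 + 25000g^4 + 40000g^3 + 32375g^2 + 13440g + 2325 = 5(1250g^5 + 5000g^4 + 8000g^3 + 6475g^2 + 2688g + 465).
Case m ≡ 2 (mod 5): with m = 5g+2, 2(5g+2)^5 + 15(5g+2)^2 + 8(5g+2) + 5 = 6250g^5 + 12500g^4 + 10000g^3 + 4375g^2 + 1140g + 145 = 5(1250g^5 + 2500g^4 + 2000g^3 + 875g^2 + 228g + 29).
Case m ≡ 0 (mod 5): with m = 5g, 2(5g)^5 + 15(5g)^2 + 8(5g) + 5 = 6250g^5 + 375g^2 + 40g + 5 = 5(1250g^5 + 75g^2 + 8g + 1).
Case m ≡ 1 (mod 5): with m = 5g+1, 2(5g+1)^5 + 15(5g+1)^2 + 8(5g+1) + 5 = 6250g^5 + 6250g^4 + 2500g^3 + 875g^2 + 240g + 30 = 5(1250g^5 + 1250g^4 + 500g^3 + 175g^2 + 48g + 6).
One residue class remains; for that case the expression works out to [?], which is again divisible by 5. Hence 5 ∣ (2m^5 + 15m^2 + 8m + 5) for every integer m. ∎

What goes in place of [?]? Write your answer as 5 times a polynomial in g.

5(1250g^5 + 3750g^4 + 4500g^3 + 2775g^2 + 908g + 130)

Only m ≡ 3 (mod 5) is unaccounted for. Put m = 5g+3:
2(5g+3)^5 + 15(5g+3)^2 + 8(5g+3) + 5 expands to 6250g^5 + 18750g^4 + 22500g^3 + 13875g^2 + 4540g + 650,
and factoring out 5 leaves 5(1250g^5 + 3750g^4 + 4500g^3 + 2775g^2 + 908g + 130).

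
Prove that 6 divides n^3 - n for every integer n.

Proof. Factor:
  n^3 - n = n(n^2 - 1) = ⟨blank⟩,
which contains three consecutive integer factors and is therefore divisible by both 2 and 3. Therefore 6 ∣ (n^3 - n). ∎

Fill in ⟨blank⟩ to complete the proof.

n(n^2 - 1) = n(n - 1)(n + 1) = (n - 1)n(n + 1).
These three factors are consecutive integers, so their product is divisible by 6.

(n - 1)n(n + 1)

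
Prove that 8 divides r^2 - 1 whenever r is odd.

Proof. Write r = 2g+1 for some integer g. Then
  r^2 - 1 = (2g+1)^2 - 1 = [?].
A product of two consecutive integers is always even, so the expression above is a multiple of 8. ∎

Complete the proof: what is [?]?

4g(g + 1)

(2g+1)^2 - 1 = 4g^2 + 4g + 1 - 1 = 4g^2 + 4g = 4g(g+1).
Since g and g+1 are consecutive, g(g+1) is even, and 4·(even) is a multiple of 8.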